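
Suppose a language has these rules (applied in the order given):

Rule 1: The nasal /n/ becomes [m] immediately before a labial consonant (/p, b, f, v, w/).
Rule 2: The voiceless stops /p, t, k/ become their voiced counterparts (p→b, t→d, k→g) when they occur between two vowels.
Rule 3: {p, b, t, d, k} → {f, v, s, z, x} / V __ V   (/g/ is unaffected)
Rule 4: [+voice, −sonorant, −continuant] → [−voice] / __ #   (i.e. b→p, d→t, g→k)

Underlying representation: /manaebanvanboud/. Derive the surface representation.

Rule 1 (nasal place assimilation): /n/ precedes the labial consonant /v/, so it assimilates in place to [m]. /n/ precedes the labial consonant /b/, so it assimilates in place to [m]. /manaebanvanboud/ → manaebamvamboud.
Rule 2 (intervocalic voicing): no segment meets the environment; /manaebamvamboud/ is unchanged.
Rule 3 (intervocalic spirantization): /b/ is a stop between vowels /e/ and /a/, so it spirantizes to the fricative [v]. /manaebamvamboud/ → manaevamvamboud.
Rule 4 (final devoicing): /d/ is a voiced stop in word-final position, so it devoices to [t]. /manaevamvamboud/ → manaevamvambout.

manaevamvambout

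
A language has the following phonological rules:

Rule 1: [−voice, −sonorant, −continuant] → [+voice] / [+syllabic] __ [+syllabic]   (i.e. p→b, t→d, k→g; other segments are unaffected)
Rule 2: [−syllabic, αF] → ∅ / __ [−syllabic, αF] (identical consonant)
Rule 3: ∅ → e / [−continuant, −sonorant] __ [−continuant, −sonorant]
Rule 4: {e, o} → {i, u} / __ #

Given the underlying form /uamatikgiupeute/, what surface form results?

Rule 1 (intervocalic voicing): /t/ is a voiceless stop between vowels /a/ and /i/, so it voices to [d]. /p/ is a voiceless stop between vowels /u/ and /e/, so it voices to [b]. /t/ is a voiceless stop between vowels /u/ and /e/, so it voices to [d]. /uamatikgiupeute/ → uamadikgiubeude.
Rule 2 (degemination): no segment meets the environment; /uamadikgiubeude/ is unchanged.
Rule 3 (stop-cluster e-epenthesis): /k/ and /g/ form a stop–stop cluster, so [e] is inserted between them. /uamadikgiubeude/ → uamadikegiubeude.
Rule 4 (final vowel raising): /e/ is a mid vowel in word-final position, so it raises to [i]. /uamadikegiubeude/ → uamadikegiubeudi.

uamadikegiubeudi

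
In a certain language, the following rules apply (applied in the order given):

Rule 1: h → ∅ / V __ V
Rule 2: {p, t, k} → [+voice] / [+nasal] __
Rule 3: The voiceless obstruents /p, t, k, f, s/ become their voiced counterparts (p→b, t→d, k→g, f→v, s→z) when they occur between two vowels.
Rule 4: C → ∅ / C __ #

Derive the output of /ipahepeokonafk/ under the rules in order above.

Rule 1 (intervocalic h-deletion): /h/ occurs between vowels /a/ and /e/, so it deletes. /ipahepeokonafk/ → ipaepeokonafk.
Rule 2 (post-nasal voicing): no segment meets the environment; /ipaepeokonafk/ is unchanged.
Rule 3 (intervocalic voicing): /p/ is a voiceless obstruent between vowels /i/ and /a/, so it voices to [b]. /p/ is a voiceless obstruent between vowels /e/ and /e/, so it voices to [b]. /k/ is a voiceless obstruent between vowels /o/ and /o/, so it voices to [g]. /ipaepeokonafk/ → ibaebeogonafk.
Rule 4 (final cluster simplification): /k/ is the second consonant of a word-final cluster /fk/, so it deletes. /ibaebeogonafk/ → ibaebeogonaf.

ibaebeogonaf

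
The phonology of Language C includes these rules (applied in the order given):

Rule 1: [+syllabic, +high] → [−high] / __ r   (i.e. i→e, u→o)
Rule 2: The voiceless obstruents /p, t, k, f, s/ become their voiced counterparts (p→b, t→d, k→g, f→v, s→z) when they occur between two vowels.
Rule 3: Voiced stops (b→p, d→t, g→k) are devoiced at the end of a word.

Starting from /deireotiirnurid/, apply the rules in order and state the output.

Rule 1 (pre-rhotic lowering): /i/ is a high vowel immediately before /r/, so it lowers to [e]. /i/ is a high vowel immediately before /r/, so it lowers to [e]. /u/ is a high vowel immediately before /r/, so it lowers to [o]. /deireotiirnurid/ → deereotiernorid.
Rule 2 (intervocalic voicing): /t/ is a voiceless obstruent between vowels /o/ and /i/, so it voices to [d]. /deereotiernorid/ → deereodiernorid.
Rule 3 (final devoicing): /d/ is a voiced stop in word-final position, so it devoices to [t]. /deereodiernorid/ → deereodiernorit.

deereodiernorit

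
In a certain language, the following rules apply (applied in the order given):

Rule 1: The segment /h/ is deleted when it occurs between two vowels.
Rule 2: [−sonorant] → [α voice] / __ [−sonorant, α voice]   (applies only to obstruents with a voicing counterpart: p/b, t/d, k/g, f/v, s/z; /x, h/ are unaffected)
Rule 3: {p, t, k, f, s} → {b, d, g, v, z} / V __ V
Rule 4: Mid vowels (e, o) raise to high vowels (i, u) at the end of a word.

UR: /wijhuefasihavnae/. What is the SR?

wijhuevaziavnai

Rule 1 (intervocalic h-deletion): /h/ occurs between vowels /i/ and /a/, so it deletes. /wijhuefasihavnae/ → wijhuefasiavnae.
Rule 2 (regressive voicing assimilation): no segment meets the environment; /wijhuefasiavnae/ is unchanged.
Rule 3 (intervocalic voicing): /f/ is a voiceless obstruent between vowels /e/ and /a/, so it voices to [v]. /s/ is a voiceless obstruent between vowels /a/ and /i/, so it voices to [z]. /wijhuefasiavnae/ → wijhuevaziavnae.
Rule 4 (final vowel raising): /e/ is a mid vowel in word-final position, so it raises to [i]. /wijhuevaziavnae/ → wijhuevaziavnai.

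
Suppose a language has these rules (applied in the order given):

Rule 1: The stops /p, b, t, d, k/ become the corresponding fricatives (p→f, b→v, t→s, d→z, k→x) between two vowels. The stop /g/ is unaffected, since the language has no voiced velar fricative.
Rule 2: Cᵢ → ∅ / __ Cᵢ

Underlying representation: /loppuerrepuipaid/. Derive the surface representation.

Rule 1 (intervocalic spirantization): /p/ is a stop between vowels /e/ and /u/, so it spirantizes to the fricative [f]. /p/ is a stop between vowels /i/ and /a/, so it spirantizes to the fricative [f]. /loppuerrepuipaid/ → loppuerrefuifaid.
Rule 2 (degemination): /pp/ is a geminate; the first /p/ deletes. /rr/ is a geminate; the first /r/ deletes. /loppuerrefuifaid/ → lopuerefuifaid.

lopuerefuifaid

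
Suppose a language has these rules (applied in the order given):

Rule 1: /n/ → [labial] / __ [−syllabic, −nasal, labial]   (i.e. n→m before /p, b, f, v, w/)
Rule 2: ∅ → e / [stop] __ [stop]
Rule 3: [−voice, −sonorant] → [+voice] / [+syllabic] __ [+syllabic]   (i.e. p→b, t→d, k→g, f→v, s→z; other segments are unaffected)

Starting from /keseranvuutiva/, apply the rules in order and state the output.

kezeramvuudiva

Rule 1 (nasal place assimilation): /n/ precedes the labial consonant /v/, so it assimilates in place to [m]. /keseranvuutiva/ → keseramvuutiva.
Rule 2 (stop-cluster e-epenthesis): no segment meets the environment; /keseramvuutiva/ is unchanged.
Rule 3 (intervocalic voicing): /s/ is a voiceless obstruent between vowels /e/ and /e/, so it voices to [z]. /t/ is a voiceless obstruent between vowels /u/ and /i/, so it voices to [d]. /keseramvuutiva/ → kezeramvuudiva.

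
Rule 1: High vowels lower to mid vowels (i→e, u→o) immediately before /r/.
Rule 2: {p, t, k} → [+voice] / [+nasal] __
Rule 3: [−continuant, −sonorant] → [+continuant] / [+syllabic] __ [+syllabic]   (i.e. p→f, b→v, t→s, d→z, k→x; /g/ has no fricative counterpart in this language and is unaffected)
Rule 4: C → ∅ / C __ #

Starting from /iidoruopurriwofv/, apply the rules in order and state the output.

Rule 1 (pre-rhotic lowering): /u/ is a high vowel immediately before /r/, so it lowers to [o]. /iidoruopurriwofv/ → iidoruoporriwofv.
Rule 2 (post-nasal voicing): no segment meets the environment; /iidoruoporriwofv/ is unchanged.
Rule 3 (intervocalic spirantization): /d/ is a stop between vowels /i/ and /o/, so it spirantizes to the fricative [z]. /p/ is a stop between vowels /o/ and /o/, so it spirantizes to the fricative [f]. /iidoruoporriwofv/ → iizoruoforriwofv.
Rule 4 (final cluster simplification): /v/ is the second consonant of a word-final cluster /fv/, so it deletes. /iizoruoforriwofv/ → iizoruoforriwof.

iizoruoforriwof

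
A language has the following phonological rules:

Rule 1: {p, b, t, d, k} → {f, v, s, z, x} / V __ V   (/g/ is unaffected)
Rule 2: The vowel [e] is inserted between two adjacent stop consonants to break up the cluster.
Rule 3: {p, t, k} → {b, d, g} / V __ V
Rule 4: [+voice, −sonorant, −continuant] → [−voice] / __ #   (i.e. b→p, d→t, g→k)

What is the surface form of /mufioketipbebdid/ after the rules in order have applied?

mufioxesibebebedit

Rule 1 (intervocalic spirantization): /k/ is a stop between vowels /o/ and /e/, so it spirantizes to the fricative [x]. /t/ is a stop between vowels /e/ and /i/, so it spirantizes to the fricative [s]. /mufioketipbebdid/ → mufioxesipbebdid.
Rule 2 (stop-cluster e-epenthesis): /p/ and /b/ form a stop–stop cluster, so [e] is inserted between them. /b/ and /d/ form a stop–stop cluster, so [e] is inserted between them. /mufioxesipbebdid/ → mufioxesipebebedid.
Rule 3 (intervocalic voicing): /p/ is a voiceless stop between vowels /i/ and /e/, so it voices to [b]. /mufioxesipebebedid/ → mufioxesibebebedid.
Rule 4 (final devoicing): /d/ is a voiced stop in word-final position, so it devoices to [t]. /mufioxesibebebedid/ → mufioxesibebebedit.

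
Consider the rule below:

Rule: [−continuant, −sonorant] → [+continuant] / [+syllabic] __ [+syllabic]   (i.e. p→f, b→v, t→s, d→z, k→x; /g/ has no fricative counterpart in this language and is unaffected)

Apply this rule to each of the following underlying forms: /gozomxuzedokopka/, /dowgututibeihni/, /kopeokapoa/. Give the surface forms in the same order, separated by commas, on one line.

/gozomxuzedokopka/: /d/ is a stop between vowels /e/ and /o/, so it spirantizes to the fricative [z]. /k/ is a stop between vowels /o/ and /o/, so it spirantizes to the fricative [x]. → [gozomxuzezoxopka].
/dowgututibeihni/: /t/ is a stop between vowels /u/ and /u/, so it spirantizes to the fricative [s]. /t/ is a stop between vowels /u/ and /i/, so it spirantizes to the fricative [s]. /b/ is a stop between vowels /i/ and /e/, so it spirantizes to the fricative [v]. → [dowgususiveihni].
/kopeokapoa/: /p/ is a stop between vowels /o/ and /e/, so it spirantizes to the fricative [f]. /k/ is a stop between vowels /o/ and /a/, so it spirantizes to the fricative [x]. /p/ is a stop between vowels /a/ and /o/, so it spirantizes to the fricative [f]. → [kofeoxafoa].

gozomxuzezoxopka, dowgususiveihni, kofeoxafoa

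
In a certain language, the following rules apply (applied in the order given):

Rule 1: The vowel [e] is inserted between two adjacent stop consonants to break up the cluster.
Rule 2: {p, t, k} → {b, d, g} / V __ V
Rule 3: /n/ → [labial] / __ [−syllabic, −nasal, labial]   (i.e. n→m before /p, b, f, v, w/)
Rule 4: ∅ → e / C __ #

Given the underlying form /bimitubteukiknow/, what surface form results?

bimidubedeugiknowe

Rule 1 (stop-cluster e-epenthesis): /b/ and /t/ form a stop–stop cluster, so [e] is inserted between them. /bimitubteukiknow/ → bimitubeteukiknow.
Rule 2 (intervocalic voicing): /t/ is a voiceless stop between vowels /i/ and /u/, so it voices to [d]. /t/ is a voiceless stop between vowels /e/ and /e/, so it voices to [d]. /k/ is a voiceless stop between vowels /u/ and /i/, so it voices to [g]. /bimitubeteukiknow/ → bimidubedeugiknow.
Rule 3 (nasal place assimilation): no segment meets the environment; /bimidubedeugiknow/ is unchanged.
Rule 4 (final e-epenthesis): the form ends in the consonant /w/, so [e] is inserted word-finally. /bimidubedeugiknow/ → bimidubedeugiknowe.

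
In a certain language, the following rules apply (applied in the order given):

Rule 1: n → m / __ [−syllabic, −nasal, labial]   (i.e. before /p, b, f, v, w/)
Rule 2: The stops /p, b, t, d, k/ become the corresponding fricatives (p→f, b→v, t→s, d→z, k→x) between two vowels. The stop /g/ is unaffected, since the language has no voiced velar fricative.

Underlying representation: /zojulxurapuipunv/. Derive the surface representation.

Rule 1 (nasal place assimilation): /n/ precedes the labial consonant /v/, so it assimilates in place to [m]. /zojulxurapuipunv/ → zojulxurapuipumv.
Rule 2 (intervocalic spirantization): /p/ is a stop between vowels /a/ and /u/, so it spirantizes to the fricative [f]. /p/ is a stop between vowels /i/ and /u/, so it spirantizes to the fricative [f]. /zojulxurapuipumv/ → zojulxurafuifumv.

zojulxurafuifumv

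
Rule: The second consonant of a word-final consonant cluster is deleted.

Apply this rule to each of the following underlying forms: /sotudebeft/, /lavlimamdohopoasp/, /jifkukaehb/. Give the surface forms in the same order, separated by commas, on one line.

sotudebef, lavlimamdohopoas, jifkukaeh

/sotudebeft/: /t/ is the second consonant of a word-final cluster /ft/, so it deletes. → [sotudebef].
/lavlimamdohopoasp/: /p/ is the second consonant of a word-final cluster /sp/, so it deletes. → [lavlimamdohopoas].
/jifkukaehb/: /b/ is the second consonant of a word-final cluster /hb/, so it deletes. → [jifkukaeh].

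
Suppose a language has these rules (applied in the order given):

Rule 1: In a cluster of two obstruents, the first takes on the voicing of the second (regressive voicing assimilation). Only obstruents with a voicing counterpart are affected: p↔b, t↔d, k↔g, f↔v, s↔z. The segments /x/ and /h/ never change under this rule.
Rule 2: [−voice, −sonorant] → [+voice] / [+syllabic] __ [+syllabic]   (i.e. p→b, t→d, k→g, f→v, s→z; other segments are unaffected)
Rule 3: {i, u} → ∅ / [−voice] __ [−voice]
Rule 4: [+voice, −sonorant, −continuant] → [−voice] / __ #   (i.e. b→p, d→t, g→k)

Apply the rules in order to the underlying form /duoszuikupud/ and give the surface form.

duozzuigubut

Rule 1 (regressive voicing assimilation): /s/ precedes the voiced obstruent /z/, so it voices to [z] by assimilation. /duoszuikupud/ → duozzuikupud.
Rule 2 (intervocalic voicing): /k/ is a voiceless obstruent between vowels /i/ and /u/, so it voices to [g]. /p/ is a voiceless obstruent between vowels /u/ and /u/, so it voices to [b]. /duozzuikupud/ → duozzuigubud.
Rule 3 (high vowel syncope): no segment meets the environment; /duozzuigubud/ is unchanged.
Rule 4 (final devoicing): /d/ is a voiced stop in word-final position, so it devoices to [t]. /duozzuigubud/ → duozzuigubut.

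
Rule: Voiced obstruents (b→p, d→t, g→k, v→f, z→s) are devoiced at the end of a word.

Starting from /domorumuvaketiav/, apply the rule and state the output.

/v/ is a voiced obstruent in word-final position, so it devoices to [f].
Surface form: [domorumuvaketiaf].

domorumuvaketiaf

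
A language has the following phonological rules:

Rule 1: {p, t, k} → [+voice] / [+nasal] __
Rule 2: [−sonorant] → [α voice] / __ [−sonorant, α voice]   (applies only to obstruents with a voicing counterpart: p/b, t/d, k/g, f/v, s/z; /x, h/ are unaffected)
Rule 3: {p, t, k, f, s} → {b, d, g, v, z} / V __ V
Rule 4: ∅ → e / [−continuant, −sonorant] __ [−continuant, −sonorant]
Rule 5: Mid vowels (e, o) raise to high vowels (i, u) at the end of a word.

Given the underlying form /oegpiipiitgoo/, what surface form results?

Rule 1 (post-nasal voicing): no segment meets the environment; /oegpiipiitgoo/ is unchanged.
Rule 2 (regressive voicing assimilation): /g/ precedes the voiceless obstruent /p/, so it devoices to [k] by assimilation. /t/ precedes the voiced obstruent /g/, so it voices to [d] by assimilation. /oegpiipiitgoo/ → oekpiipiidgoo.
Rule 3 (intervocalic voicing): /p/ is a voiceless obstruent between vowels /i/ and /i/, so it voices to [b]. /oekpiipiidgoo/ → oekpiibiidgoo.
Rule 4 (stop-cluster e-epenthesis): /k/ and /p/ form a stop–stop cluster, so [e] is inserted between them. /d/ and /g/ form a stop–stop cluster, so [e] is inserted between them. /oekpiibiidgoo/ → oekepiibiidegoo.
Rule 5 (final vowel raising): /o/ is a mid vowel in word-final position, so it raises to [u]. /oekepiibiidegoo/ → oekepiibiidegou.

oekepiibiidegou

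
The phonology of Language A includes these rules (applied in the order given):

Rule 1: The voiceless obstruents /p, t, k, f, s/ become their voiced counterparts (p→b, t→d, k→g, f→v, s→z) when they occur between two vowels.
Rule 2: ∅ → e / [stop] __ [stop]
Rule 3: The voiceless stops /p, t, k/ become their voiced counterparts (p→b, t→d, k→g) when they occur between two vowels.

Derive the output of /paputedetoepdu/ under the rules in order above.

Rule 1 (intervocalic voicing): /p/ is a voiceless obstruent between vowels /a/ and /u/, so it voices to [b]. /t/ is a voiceless obstruent between vowels /u/ and /e/, so it voices to [d]. /t/ is a voiceless obstruent between vowels /e/ and /o/, so it voices to [d]. /paputedetoepdu/ → pabudededoepdu.
Rule 2 (stop-cluster e-epenthesis): /p/ and /d/ form a stop–stop cluster, so [e] is inserted between them. /pabudededoepdu/ → pabudededoepedu.
Rule 3 (intervocalic voicing): /p/ is a voiceless stop between vowels /e/ and /e/, so it voices to [b]. /pabudededoepedu/ → pabudededoebedu.

pabudededoebedu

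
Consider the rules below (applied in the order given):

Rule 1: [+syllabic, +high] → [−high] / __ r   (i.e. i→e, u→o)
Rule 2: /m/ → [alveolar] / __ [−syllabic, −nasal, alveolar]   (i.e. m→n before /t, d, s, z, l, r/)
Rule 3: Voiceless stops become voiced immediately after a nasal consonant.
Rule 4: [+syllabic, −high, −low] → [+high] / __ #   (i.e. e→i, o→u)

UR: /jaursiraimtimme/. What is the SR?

Rule 1 (pre-rhotic lowering): /u/ is a high vowel immediately before /r/, so it lowers to [o]. /i/ is a high vowel immediately before /r/, so it lowers to [e]. /jaursiraimtimme/ → jaorseraimtimme.
Rule 2 (nasal place assimilation): /m/ precedes the alveolar consonant /t/, so it assimilates in place to [n]. /jaorseraimtimme/ → jaorseraintimme.
Rule 3 (post-nasal voicing): /t/ is a voiceless stop immediately after the nasal /n/, so it voices to [d]. /jaorseraintimme/ → jaorseraindimme.
Rule 4 (final vowel raising): /e/ is a mid vowel in word-final position, so it raises to [i]. /jaorseraindimme/ → jaorseraindimmi.

jaorseraindimmi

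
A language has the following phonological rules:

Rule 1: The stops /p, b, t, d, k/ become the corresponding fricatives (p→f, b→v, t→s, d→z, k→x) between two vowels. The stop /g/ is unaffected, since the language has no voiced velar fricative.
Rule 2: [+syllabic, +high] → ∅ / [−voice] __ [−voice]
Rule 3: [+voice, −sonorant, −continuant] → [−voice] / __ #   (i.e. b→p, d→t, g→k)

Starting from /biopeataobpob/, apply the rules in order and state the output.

biofeasaobpop

Rule 1 (intervocalic spirantization): /p/ is a stop between vowels /o/ and /e/, so it spirantizes to the fricative [f]. /t/ is a stop between vowels /a/ and /a/, so it spirantizes to the fricative [s]. /biopeataobpob/ → biofeasaobpob.
Rule 2 (high vowel syncope): no segment meets the environment; /biofeasaobpob/ is unchanged.
Rule 3 (final devoicing): /b/ is a voiced stop in word-final position, so it devoices to [p]. /biofeasaobpob/ → biofeasaobpop.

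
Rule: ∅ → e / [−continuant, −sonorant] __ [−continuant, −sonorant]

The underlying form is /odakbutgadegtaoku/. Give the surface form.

/k/ and /b/ form a stop–stop cluster, so [e] is inserted between them.
/t/ and /g/ form a stop–stop cluster, so [e] is inserted between them.
/g/ and /t/ form a stop–stop cluster, so [e] is inserted between them.
Surface form: [odakebutegadegetaoku].

odakebutegadegetaoku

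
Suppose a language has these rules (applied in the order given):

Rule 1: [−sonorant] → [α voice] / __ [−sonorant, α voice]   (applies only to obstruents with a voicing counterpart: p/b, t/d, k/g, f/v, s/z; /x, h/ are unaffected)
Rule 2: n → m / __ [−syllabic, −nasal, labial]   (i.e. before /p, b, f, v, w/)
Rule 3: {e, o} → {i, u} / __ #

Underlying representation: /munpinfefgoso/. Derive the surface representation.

mumpimfevgosu

Rule 1 (regressive voicing assimilation): /f/ precedes the voiced obstruent /g/, so it voices to [v] by assimilation. /munpinfefgoso/ → munpinfevgoso.
Rule 2 (nasal place assimilation): /n/ precedes the labial consonant /p/, so it assimilates in place to [m]. /n/ precedes the labial consonant /f/, so it assimilates in place to [m]. /munpinfevgoso/ → mumpimfevgoso.
Rule 3 (final vowel raising): /o/ is a mid vowel in word-final position, so it raises to [u]. /mumpimfevgoso/ → mumpimfevgosu.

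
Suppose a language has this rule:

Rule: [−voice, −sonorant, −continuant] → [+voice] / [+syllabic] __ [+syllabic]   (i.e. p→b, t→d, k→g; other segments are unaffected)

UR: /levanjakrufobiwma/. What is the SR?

levanjakrufobiwma

No segment of /levanjakrufobiwma/ meets the structural description of the rule, so the form surfaces unchanged.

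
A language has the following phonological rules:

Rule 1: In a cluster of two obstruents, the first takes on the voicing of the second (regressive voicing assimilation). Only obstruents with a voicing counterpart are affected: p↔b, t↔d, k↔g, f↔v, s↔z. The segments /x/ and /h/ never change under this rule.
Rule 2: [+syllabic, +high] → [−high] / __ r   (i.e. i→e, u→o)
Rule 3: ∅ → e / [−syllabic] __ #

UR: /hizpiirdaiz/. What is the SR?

Rule 1 (regressive voicing assimilation): /z/ precedes the voiceless obstruent /p/, so it devoices to [s] by assimilation. /hizpiirdaiz/ → hispiirdaiz.
Rule 2 (pre-rhotic lowering): /i/ is a high vowel immediately before /r/, so it lowers to [e]. /hispiirdaiz/ → hispierdaiz.
Rule 3 (final e-epenthesis): the form ends in the consonant /z/, so [e] is inserted word-finally. /hispierdaiz/ → hispierdaize.

hispierdaize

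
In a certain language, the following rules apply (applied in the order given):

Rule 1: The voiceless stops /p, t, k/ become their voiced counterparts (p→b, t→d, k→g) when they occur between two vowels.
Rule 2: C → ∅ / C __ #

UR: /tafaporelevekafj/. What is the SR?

tafaborelevegaf

Rule 1 (intervocalic voicing): /p/ is a voiceless stop between vowels /a/ and /o/, so it voices to [b]. /k/ is a voiceless stop between vowels /e/ and /a/, so it voices to [g]. /tafaporelevekafj/ → tafaborelevegafj.
Rule 2 (final cluster simplification): /j/ is the second consonant of a word-final cluster /fj/, so it deletes. /tafaborelevegafj/ → tafaborelevegaf.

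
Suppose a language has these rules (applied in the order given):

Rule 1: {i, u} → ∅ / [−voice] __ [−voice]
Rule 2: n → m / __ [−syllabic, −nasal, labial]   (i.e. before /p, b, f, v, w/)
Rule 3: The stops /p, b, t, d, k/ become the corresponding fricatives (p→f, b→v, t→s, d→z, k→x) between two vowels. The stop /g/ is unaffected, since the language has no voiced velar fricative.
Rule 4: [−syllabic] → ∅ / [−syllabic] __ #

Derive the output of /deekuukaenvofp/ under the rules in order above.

deexuuxaemvof

Rule 1 (high vowel syncope): no segment meets the environment; /deekuukaenvofp/ is unchanged.
Rule 2 (nasal place assimilation): /n/ precedes the labial consonant /v/, so it assimilates in place to [m]. /deekuukaenvofp/ → deekuukaemvofp.
Rule 3 (intervocalic spirantization): /k/ is a stop between vowels /e/ and /u/, so it spirantizes to the fricative [x]. /k/ is a stop between vowels /u/ and /a/, so it spirantizes to the fricative [x]. /deekuukaemvofp/ → deexuuxaemvofp.
Rule 4 (final cluster simplification): /p/ is the second consonant of a word-final cluster /fp/, so it deletes. /deexuuxaemvofp/ → deexuuxaemvof.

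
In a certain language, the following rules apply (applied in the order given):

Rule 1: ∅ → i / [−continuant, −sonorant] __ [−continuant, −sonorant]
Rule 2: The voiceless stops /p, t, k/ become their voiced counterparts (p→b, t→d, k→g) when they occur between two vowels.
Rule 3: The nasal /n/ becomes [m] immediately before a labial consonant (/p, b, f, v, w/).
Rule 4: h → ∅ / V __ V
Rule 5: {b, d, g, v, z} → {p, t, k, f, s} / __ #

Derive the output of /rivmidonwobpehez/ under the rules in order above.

rivmidomwobibees

Rule 1 (stop-cluster i-epenthesis): /b/ and /p/ form a stop–stop cluster, so [i] is inserted between them. /rivmidonwobpehez/ → rivmidonwobipehez.
Rule 2 (intervocalic voicing): /p/ is a voiceless stop between vowels /i/ and /e/, so it voices to [b]. /rivmidonwobipehez/ → rivmidonwobibehez.
Rule 3 (nasal place assimilation): /n/ precedes the labial consonant /w/, so it assimilates in place to [m]. /rivmidonwobibehez/ → rivmidomwobibehez.
Rule 4 (intervocalic h-deletion): /h/ occurs between vowels /e/ and /e/, so it deletes. /rivmidomwobibehez/ → rivmidomwobibeez.
Rule 5 (final devoicing): /z/ is a voiced obstruent in word-final position, so it devoices to [s]. /rivmidomwobibeez/ → rivmidomwobibees.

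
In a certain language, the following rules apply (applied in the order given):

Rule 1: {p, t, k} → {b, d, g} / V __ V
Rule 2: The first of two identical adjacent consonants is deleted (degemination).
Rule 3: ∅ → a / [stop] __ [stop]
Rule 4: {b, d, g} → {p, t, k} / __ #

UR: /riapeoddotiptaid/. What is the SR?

riabeododipatait

Rule 1 (intervocalic voicing): /p/ is a voiceless stop between vowels /a/ and /e/, so it voices to [b]. /t/ is a voiceless stop between vowels /o/ and /i/, so it voices to [d]. /riapeoddotiptaid/ → riabeoddodiptaid.
Rule 2 (degemination): /dd/ is a geminate; the first /d/ deletes. /riabeoddodiptaid/ → riabeododiptaid.
Rule 3 (stop-cluster a-epenthesis): /p/ and /t/ form a stop–stop cluster, so [a] is inserted between them. /riabeododiptaid/ → riabeododipataid.
Rule 4 (final devoicing): /d/ is a voiced stop in word-final position, so it devoices to [t]. /riabeododipataid/ → riabeododipatait.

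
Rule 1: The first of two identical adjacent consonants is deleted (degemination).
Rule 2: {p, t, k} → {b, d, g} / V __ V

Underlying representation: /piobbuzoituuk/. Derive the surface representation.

piobuzoiduuk

Rule 1 (degemination): /bb/ is a geminate; the first /b/ deletes. /piobbuzoituuk/ → piobuzoituuk.
Rule 2 (intervocalic voicing): /t/ is a voiceless stop between vowels /i/ and /u/, so it voices to [d]. /piobuzoituuk/ → piobuzoiduuk.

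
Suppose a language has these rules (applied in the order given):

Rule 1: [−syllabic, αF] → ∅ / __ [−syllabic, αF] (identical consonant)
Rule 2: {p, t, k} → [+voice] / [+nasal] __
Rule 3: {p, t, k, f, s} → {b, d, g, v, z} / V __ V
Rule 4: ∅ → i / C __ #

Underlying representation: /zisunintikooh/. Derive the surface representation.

zizunindigoohi

Rule 1 (degemination): no segment meets the environment; /zisunintikooh/ is unchanged.
Rule 2 (post-nasal voicing): /t/ is a voiceless stop immediately after the nasal /n/, so it voices to [d]. /zisunintikooh/ → zisunindikooh.
Rule 3 (intervocalic voicing): /s/ is a voiceless obstruent between vowels /i/ and /u/, so it voices to [z]. /k/ is a voiceless obstruent between vowels /i/ and /o/, so it voices to [g]. /zisunindikooh/ → zizunindigooh.
Rule 4 (final i-epenthesis): the form ends in the consonant /h/, so [i] is inserted word-finally. /zizunindigooh/ → zizunindigoohi.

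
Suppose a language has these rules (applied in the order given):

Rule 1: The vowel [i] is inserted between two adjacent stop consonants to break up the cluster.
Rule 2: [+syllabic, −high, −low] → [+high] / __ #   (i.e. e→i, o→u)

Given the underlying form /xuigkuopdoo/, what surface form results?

xuigikuopidou

Rule 1 (stop-cluster i-epenthesis): /g/ and /k/ form a stop–stop cluster, so [i] is inserted between them. /p/ and /d/ form a stop–stop cluster, so [i] is inserted between them. /xuigkuopdoo/ → xuigikuopidoo.
Rule 2 (final vowel raising): /o/ is a mid vowel in word-final position, so it raises to [u]. /xuigikuopidoo/ → xuigikuopidou.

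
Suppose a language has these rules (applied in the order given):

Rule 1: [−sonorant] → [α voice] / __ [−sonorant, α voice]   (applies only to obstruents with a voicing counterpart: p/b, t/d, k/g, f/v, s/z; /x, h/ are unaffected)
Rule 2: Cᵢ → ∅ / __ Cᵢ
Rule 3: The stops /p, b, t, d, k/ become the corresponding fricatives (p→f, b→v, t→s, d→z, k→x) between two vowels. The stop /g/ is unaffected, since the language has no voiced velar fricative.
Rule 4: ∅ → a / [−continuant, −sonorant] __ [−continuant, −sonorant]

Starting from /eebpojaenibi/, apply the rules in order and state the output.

eefojaenivi

Rule 1 (regressive voicing assimilation): /b/ precedes the voiceless obstruent /p/, so it devoices to [p] by assimilation. /eebpojaenibi/ → eeppojaenibi.
Rule 2 (degemination): /pp/ is a geminate; the first /p/ deletes. /eeppojaenibi/ → eepojaenibi.
Rule 3 (intervocalic spirantization): /p/ is a stop between vowels /e/ and /o/, so it spirantizes to the fricative [f]. /b/ is a stop between vowels /i/ and /i/, so it spirantizes to the fricative [v]. /eepojaenibi/ → eefojaenivi.
Rule 4 (stop-cluster a-epenthesis): no segment meets the environment; /eefojaenivi/ is unchanged.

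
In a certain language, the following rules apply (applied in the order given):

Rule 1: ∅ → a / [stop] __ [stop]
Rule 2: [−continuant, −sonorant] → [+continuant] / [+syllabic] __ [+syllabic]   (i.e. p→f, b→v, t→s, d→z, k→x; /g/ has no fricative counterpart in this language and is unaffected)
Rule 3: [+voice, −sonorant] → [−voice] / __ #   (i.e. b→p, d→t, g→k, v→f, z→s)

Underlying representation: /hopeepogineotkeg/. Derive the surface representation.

Rule 1 (stop-cluster a-epenthesis): /t/ and /k/ form a stop–stop cluster, so [a] is inserted between them. /hopeepogineotkeg/ → hopeepogineotakeg.
Rule 2 (intervocalic spirantization): /p/ is a stop between vowels /o/ and /e/, so it spirantizes to the fricative [f]. /p/ is a stop between vowels /e/ and /o/, so it spirantizes to the fricative [f]. /t/ is a stop between vowels /o/ and /a/, so it spirantizes to the fricative [s]. /k/ is a stop between vowels /a/ and /e/, so it spirantizes to the fricative [x]. /hopeepogineotakeg/ → hofeefogineosaxeg.
Rule 3 (final devoicing): /g/ is a voiced obstruent in word-final position, so it devoices to [k]. /hofeefogineosaxeg/ → hofeefogineosaxek.

hofeefogineosaxek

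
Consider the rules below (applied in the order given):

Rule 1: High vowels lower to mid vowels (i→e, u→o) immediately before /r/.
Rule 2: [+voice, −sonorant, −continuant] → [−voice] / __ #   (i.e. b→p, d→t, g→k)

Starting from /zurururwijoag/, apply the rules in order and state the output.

zorororwijoak

Rule 1 (pre-rhotic lowering): /u/ is a high vowel immediately before /r/, so it lowers to [o]. /u/ is a high vowel immediately before /r/, so it lowers to [o]. /u/ is a high vowel immediately before /r/, so it lowers to [o]. /zurururwijoag/ → zorororwijoag.
Rule 2 (final devoicing): /g/ is a voiced stop in word-final position, so it devoices to [k]. /zorororwijoag/ → zorororwijoak.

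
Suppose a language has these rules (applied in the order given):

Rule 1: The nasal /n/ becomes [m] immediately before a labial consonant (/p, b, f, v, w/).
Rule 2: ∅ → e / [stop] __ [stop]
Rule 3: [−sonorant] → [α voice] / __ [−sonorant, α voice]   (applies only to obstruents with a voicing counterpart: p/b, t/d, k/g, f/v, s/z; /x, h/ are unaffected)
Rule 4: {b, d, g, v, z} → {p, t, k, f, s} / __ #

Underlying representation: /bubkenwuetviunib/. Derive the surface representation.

Rule 1 (nasal place assimilation): /n/ precedes the labial consonant /w/, so it assimilates in place to [m]. /bubkenwuetviunib/ → bubkemwuetviunib.
Rule 2 (stop-cluster e-epenthesis): /b/ and /k/ form a stop–stop cluster, so [e] is inserted between them. /bubkemwuetviunib/ → bubekemwuetviunib.
Rule 3 (regressive voicing assimilation): /t/ precedes the voiced obstruent /v/, so it voices to [d] by assimilation. /bubekemwuetviunib/ → bubekemwuedviunib.
Rule 4 (final devoicing): /b/ is a voiced obstruent in word-final position, so it devoices to [p]. /bubekemwuedviunib/ → bubekemwuedviunip.

bubekemwuedviunip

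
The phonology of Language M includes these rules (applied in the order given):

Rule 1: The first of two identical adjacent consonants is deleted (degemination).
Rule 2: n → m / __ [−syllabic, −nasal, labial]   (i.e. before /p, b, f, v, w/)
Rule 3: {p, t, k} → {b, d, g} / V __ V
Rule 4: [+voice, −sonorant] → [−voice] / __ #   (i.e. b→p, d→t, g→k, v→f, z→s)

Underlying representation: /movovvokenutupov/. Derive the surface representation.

movovogenudubof

Rule 1 (degemination): /vv/ is a geminate; the first /v/ deletes. /movovvokenutupov/ → movovokenutupov.
Rule 2 (nasal place assimilation): no segment meets the environment; /movovokenutupov/ is unchanged.
Rule 3 (intervocalic voicing): /k/ is a voiceless stop between vowels /o/ and /e/, so it voices to [g]. /t/ is a voiceless stop between vowels /u/ and /u/, so it voices to [d]. /p/ is a voiceless stop between vowels /u/ and /o/, so it voices to [b]. /movovokenutupov/ → movovogenudubov.
Rule 4 (final devoicing): /v/ is a voiced obstruent in word-final position, so it devoices to [f]. /movovogenudubov/ → movovogenudubof.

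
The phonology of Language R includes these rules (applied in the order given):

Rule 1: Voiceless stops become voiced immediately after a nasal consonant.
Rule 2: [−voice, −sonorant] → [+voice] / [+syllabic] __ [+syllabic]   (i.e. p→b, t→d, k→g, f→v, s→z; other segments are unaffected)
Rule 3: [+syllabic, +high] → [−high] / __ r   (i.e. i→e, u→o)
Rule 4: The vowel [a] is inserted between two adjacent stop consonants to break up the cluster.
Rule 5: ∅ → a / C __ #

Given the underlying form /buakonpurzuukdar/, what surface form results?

Rule 1 (post-nasal voicing): /p/ is a voiceless stop immediately after the nasal /n/, so it voices to [b]. /buakonpurzuukdar/ → buakonburzuukdar.
Rule 2 (intervocalic voicing): /k/ is a voiceless obstruent between vowels /a/ and /o/, so it voices to [g]. /buakonburzuukdar/ → buagonburzuukdar.
Rule 3 (pre-rhotic lowering): /u/ is a high vowel immediately before /r/, so it lowers to [o]. /buagonburzuukdar/ → buagonborzuukdar.
Rule 4 (stop-cluster a-epenthesis): /k/ and /d/ form a stop–stop cluster, so [a] is inserted between them. /buagonborzuukdar/ → buagonborzuukadar.
Rule 5 (final a-epenthesis): the form ends in the consonant /r/, so [a] is inserted word-finally. /buagonborzuukadar/ → buagonborzuukadara.

buagonborzuukadara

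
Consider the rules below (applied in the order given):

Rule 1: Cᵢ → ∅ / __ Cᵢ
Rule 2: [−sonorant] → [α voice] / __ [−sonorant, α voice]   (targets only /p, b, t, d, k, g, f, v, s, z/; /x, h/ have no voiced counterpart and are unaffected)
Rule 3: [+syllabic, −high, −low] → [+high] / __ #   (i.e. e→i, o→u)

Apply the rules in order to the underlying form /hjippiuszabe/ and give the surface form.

Rule 1 (degemination): /pp/ is a geminate; the first /p/ deletes. /hjippiuszabe/ → hjipiuszabe.
Rule 2 (regressive voicing assimilation): /s/ precedes the voiced obstruent /z/, so it voices to [z] by assimilation. /hjipiuszabe/ → hjipiuzzabe.
Rule 3 (final vowel raising): /e/ is a mid vowel in word-final position, so it raises to [i]. /hjipiuzzabe/ → hjipiuzzabi.

hjipiuzzabi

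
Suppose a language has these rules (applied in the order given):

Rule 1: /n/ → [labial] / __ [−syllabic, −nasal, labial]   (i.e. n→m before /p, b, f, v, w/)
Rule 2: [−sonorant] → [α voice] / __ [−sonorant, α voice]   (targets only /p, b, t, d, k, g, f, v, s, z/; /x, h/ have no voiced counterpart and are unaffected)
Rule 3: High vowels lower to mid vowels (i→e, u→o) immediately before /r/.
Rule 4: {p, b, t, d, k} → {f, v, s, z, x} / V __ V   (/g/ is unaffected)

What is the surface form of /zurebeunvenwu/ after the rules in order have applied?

zoreveumvemwu

Rule 1 (nasal place assimilation): /n/ precedes the labial consonant /v/, so it assimilates in place to [m]. /n/ precedes the labial consonant /w/, so it assimilates in place to [m]. /zurebeunvenwu/ → zurebeumvemwu.
Rule 2 (regressive voicing assimilation): no segment meets the environment; /zurebeumvemwu/ is unchanged.
Rule 3 (pre-rhotic lowering): /u/ is a high vowel immediately before /r/, so it lowers to [o]. /zurebeumvemwu/ → zorebeumvemwu.
Rule 4 (intervocalic spirantization): /b/ is a stop between vowels /e/ and /e/, so it spirantizes to the fricative [v]. /zorebeumvemwu/ → zoreveumvemwu.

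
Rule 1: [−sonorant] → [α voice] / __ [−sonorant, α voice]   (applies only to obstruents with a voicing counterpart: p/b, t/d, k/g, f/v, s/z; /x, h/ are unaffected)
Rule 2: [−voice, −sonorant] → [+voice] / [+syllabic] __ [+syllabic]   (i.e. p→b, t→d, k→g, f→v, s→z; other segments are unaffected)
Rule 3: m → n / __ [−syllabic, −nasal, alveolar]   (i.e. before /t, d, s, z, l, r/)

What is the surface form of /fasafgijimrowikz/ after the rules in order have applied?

Rule 1 (regressive voicing assimilation): /f/ precedes the voiced obstruent /g/, so it voices to [v] by assimilation. /k/ precedes the voiced obstruent /z/, so it voices to [g] by assimilation. /fasafgijimrowikz/ → fasavgijimrowigz.
Rule 2 (intervocalic voicing): /s/ is a voiceless obstruent between vowels /a/ and /a/, so it voices to [z]. /fasavgijimrowigz/ → fazavgijimrowigz.
Rule 3 (nasal place assimilation): /m/ precedes the alveolar consonant /r/, so it assimilates in place to [n]. /fazavgijimrowigz/ → fazavgijinrowigz.

fazavgijinrowigz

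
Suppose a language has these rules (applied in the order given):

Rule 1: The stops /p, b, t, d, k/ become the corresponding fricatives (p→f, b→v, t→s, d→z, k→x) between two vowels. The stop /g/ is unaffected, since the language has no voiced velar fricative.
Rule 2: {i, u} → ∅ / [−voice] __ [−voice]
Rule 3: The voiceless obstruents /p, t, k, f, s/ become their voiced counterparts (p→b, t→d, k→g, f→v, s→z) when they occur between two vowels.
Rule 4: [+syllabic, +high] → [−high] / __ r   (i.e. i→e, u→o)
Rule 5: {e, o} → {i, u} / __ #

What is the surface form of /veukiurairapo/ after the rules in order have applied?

veuxioraeravu

Rule 1 (intervocalic spirantization): /k/ is a stop between vowels /u/ and /i/, so it spirantizes to the fricative [x]. /p/ is a stop between vowels /a/ and /o/, so it spirantizes to the fricative [f]. /veukiurairapo/ → veuxiurairafo.
Rule 2 (high vowel syncope): no segment meets the environment; /veuxiurairafo/ is unchanged.
Rule 3 (intervocalic voicing): /f/ is a voiceless obstruent between vowels /a/ and /o/, so it voices to [v]. /veuxiurairafo/ → veuxiurairavo.
Rule 4 (pre-rhotic lowering): /u/ is a high vowel immediately before /r/, so it lowers to [o]. /i/ is a high vowel immediately before /r/, so it lowers to [e]. /veuxiurairavo/ → veuxioraeravo.
Rule 5 (final vowel raising): /o/ is a mid vowel in word-final position, so it raises to [u]. /veuxioraeravo/ → veuxioraeravu.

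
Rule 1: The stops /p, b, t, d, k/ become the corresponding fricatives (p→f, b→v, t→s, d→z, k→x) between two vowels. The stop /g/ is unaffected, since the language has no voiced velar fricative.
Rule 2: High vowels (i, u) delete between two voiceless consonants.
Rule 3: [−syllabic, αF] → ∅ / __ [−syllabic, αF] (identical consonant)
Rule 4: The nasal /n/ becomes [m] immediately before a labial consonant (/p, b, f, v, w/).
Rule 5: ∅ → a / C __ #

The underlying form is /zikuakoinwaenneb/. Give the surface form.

Rule 1 (intervocalic spirantization): /k/ is a stop between vowels /i/ and /u/, so it spirantizes to the fricative [x]. /k/ is a stop between vowels /a/ and /o/, so it spirantizes to the fricative [x]. /zikuakoinwaenneb/ → zixuaxoinwaenneb.
Rule 2 (high vowel syncope): no segment meets the environment; /zixuaxoinwaenneb/ is unchanged.
Rule 3 (degemination): /nn/ is a geminate; the first /n/ deletes. /zixuaxoinwaenneb/ → zixuaxoinwaeneb.
Rule 4 (nasal place assimilation): /n/ precedes the labial consonant /w/, so it assimilates in place to [m]. /zixuaxoinwaeneb/ → zixuaxoimwaeneb.
Rule 5 (final a-epenthesis): the form ends in the consonant /b/, so [a] is inserted word-finally. /zixuaxoimwaeneb/ → zixuaxoimwaeneba.

zixuaxoimwaeneba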